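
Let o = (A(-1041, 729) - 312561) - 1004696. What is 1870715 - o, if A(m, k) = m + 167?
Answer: 3188846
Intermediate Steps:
A(m, k) = 167 + m
o = -1318131 (o = ((167 - 1041) - 312561) - 1004696 = (-874 - 312561) - 1004696 = -313435 - 1004696 = -1318131)
1870715 - o = 1870715 - 1*(-1318131) = 1870715 + 1318131 = 3188846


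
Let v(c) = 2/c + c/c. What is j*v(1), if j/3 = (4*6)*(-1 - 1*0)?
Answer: -216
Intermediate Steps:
j = -72 (j = 3*((4*6)*(-1 - 1*0)) = 3*(24*(-1 + 0)) = 3*(24*(-1)) = 3*(-24) = -72)
v(c) = 1 + 2/c (v(c) = 2/c + 1 = 1 + 2/c)
j*v(1) = -72*(2 + 1)/1 = -72*3 = -216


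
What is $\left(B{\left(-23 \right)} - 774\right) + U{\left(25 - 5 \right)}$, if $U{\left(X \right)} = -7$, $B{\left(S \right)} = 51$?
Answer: $-730$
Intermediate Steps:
$\left(B{\left(-23 \right)} - 774\right) + U{\left(25 - 5 \right)} = \left(51 - 774\right) - 7 = -723 - 7 = -730$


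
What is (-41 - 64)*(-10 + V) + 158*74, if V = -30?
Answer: 15892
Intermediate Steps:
(-41 - 64)*(-10 + V) + 158*74 = (-41 - 64)*(-10 - 30) + 158*74 = -105*(-40) + 11692 = 4200 + 11692 = 15892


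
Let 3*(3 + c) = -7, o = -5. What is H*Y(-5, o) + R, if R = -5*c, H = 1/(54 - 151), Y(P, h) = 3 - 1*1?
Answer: 7754/291 ≈ 26.646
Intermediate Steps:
c = -16/3 (c = -3 + (⅓)*(-7) = -3 - 7/3 = -16/3 ≈ -5.3333)
Y(P, h) = 2 (Y(P, h) = 3 - 1 = 2)
H = -1/97 (H = 1/(-97) = -1/97 ≈ -0.010309)
R = 80/3 (R = -5*(-16/3) = 80/3 ≈ 26.667)
H*Y(-5, o) + R = -1/97*2 + 80/3 = -2/97 + 80/3 = 7754/291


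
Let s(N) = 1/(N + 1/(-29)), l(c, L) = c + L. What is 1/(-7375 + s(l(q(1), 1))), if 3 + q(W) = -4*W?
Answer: -175/1290654 ≈ -0.00013559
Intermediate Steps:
q(W) = -3 - 4*W
l(c, L) = L + c
s(N) = 1/(-1/29 + N) (s(N) = 1/(N - 1/29) = 1/(-1/29 + N))
1/(-7375 + s(l(q(1), 1))) = 1/(-7375 + 29/(-1 + 29*(1 + (-3 - 4*1)))) = 1/(-7375 + 29/(-1 + 29*(1 + (-3 - 4)))) = 1/(-7375 + 29/(-1 + 29*(1 - 7))) = 1/(-7375 + 29/(-1 + 29*(-6))) = 1/(-7375 + 29/(-1 - 174)) = 1/(-7375 + 29/(-175)) = 1/(-7375 + 29*(-1/175)) = 1/(-7375 - 29/175) = 1/(-1290654/175) = -175/1290654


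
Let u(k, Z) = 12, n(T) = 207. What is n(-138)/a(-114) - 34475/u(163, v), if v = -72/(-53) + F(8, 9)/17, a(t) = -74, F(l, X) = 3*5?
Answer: -1276817/444 ≈ -2875.7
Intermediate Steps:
F(l, X) = 15
v = 2019/901 (v = -72/(-53) + 15/17 = -72*(-1/53) + 15*(1/17) = 72/53 + 15/17 = 2019/901 ≈ 2.2408)
n(-138)/a(-114) - 34475/u(163, v) = 207/(-74) - 34475/12 = 207*(-1/74) - 34475*1/12 = -207/74 - 34475/12 = -1276817/444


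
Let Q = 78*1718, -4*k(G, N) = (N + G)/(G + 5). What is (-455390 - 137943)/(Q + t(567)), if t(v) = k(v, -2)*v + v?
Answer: -1357545904/307578093 ≈ -4.4137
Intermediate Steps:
k(G, N) = -(G + N)/(4*(5 + G)) (k(G, N) = -(N + G)/(4*(G + 5)) = -(G + N)/(4*(5 + G)))
Q = 134004
t(v) = v + v*(2 - v)/(4*(5 + v)) (t(v) = ((-v - 1*(-2))/(4*(5 + v)))*v + v = ((-v + 2)/(4*(5 + v)))*v + v = ((2 - v)/(4*(5 + v)))*v + v = v*(2 - v)/(4*(5 + v)) + v = v + v*(2 - v)/(4*(5 + v)))
(-455390 - 137943)/(Q + t(567)) = (-455390 - 137943)/(134004 + (¼)*567*(22 + 3*567)/(5 + 567)) = -593333/(134004 + (¼)*567*(22 + 1701)/572) = -593333/(134004 + (¼)*567*(1/572)*1723) = -593333/(134004 + 976941/2288) = -593333/307578093/2288 = -593333*2288/307578093 = -1357545904/307578093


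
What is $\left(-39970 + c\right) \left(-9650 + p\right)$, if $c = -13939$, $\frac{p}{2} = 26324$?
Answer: $-2317979182$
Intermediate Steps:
$p = 52648$ ($p = 2 \cdot 26324 = 52648$)
$\left(-39970 + c\right) \left(-9650 + p\right) = \left(-39970 - 13939\right) \left(-9650 + 52648\right) = \left(-53909\right) 42998 = -2317979182$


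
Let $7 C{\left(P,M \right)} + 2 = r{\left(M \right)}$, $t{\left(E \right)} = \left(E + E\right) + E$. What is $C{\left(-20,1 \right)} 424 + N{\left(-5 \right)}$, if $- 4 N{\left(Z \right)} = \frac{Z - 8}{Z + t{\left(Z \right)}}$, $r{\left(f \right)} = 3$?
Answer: $\frac{33829}{560} \approx 60.409$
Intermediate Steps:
$t{\left(E \right)} = 3 E$ ($t{\left(E \right)} = 2 E + E = 3 E$)
$C{\left(P,M \right)} = \frac{1}{7}$ ($C{\left(P,M \right)} = - \frac{2}{7} + \frac{1}{7} \cdot 3 = - \frac{2}{7} + \frac{3}{7} = \frac{1}{7}$)
$N{\left(Z \right)} = - \frac{-8 + Z}{16 Z}$ ($N{\left(Z \right)} = - \frac{\left(Z - 8\right) \frac{1}{Z + 3 Z}}{4} = - \frac{\left(-8 + Z\right) \frac{1}{4 Z}}{4} = - \frac{\frac{1}{4} \frac{1}{Z} \left(-8 + Z\right)}{4} = - \frac{-8 + Z}{16 Z}$)
$C{\left(-20,1 \right)} 424 + N{\left(-5 \right)} = \frac{1}{7} \cdot 424 + \frac{8 - -5}{16 \left(-5\right)} = \frac{424}{7} + \frac{1}{16} \left(- \frac{1}{5}\right) \left(8 + 5\right) = \frac{424}{7} + \frac{1}{16} \left(- \frac{1}{5}\right) 13 = \frac{424}{7} - \frac{13}{80} = \frac{33829}{560}$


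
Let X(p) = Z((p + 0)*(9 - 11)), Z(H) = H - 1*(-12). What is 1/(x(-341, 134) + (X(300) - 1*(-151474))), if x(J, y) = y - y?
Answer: 1/150886 ≈ 6.6275e-6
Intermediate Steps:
x(J, y) = 0
Z(H) = 12 + H (Z(H) = H + 12 = 12 + H)
X(p) = 12 - 2*p (X(p) = 12 + (p + 0)*(9 - 11) = 12 + p*(-2) = 12 - 2*p)
1/(x(-341, 134) + (X(300) - 1*(-151474))) = 1/(0 + ((12 - 2*300) - 1*(-151474))) = 1/(0 + ((12 - 600) + 151474)) = 1/(0 + (-588 + 151474)) = 1/(0 + 150886) = 1/150886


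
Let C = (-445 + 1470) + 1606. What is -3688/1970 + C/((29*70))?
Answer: -230357/399910 ≈ -0.57602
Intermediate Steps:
C = 2631 (C = 1025 + 1606 = 2631)
-3688/1970 + C/((29*70)) = -3688/1970 + 2631/((29*70)) = -3688*1/1970 + 2631/2030 = -1844/985 + 2631*(1/2030) = -1844/985 + 2631/2030 = -230357/399910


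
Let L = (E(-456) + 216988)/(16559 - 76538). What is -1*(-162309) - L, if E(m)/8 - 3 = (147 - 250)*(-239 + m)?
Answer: 9735921203/59979 ≈ 1.6232e+5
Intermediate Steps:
E(m) = 196960 - 824*m (E(m) = 24 + 8*((147 - 250)*(-239 + m)) = 24 + 8*(-103*(-239 + m)) = 24 + 8*(24617 - 103*m) = 24 + (196936 - 824*m) = 196960 - 824*m)
L = -789692/59979 (L = ((196960 - 824*(-456)) + 216988)/(16559 - 76538) = ((196960 + 375744) + 216988)/(-59979) = (572704 + 216988)*(-1/59979) = 789692*(-1/59979) = -789692/59979 ≈ -13.166)
-1*(-162309) - L = -1*(-162309) - 1*(-789692/59979) = 162309 + 789692/59979 = 9735921203/59979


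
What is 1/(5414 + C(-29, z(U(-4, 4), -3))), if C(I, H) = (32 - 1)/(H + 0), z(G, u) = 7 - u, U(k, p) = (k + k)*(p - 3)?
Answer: 10/54171 ≈ 0.00018460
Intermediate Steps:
U(k, p) = 2*k*(-3 + p) (U(k, p) = (2*k)*(-3 + p) = 2*k*(-3 + p))
C(I, H) = 31/H
1/(5414 + C(-29, z(U(-4, 4), -3))) = 1/(5414 + 31/(7 - 1*(-3))) = 1/(5414 + 31/(7 + 3)) = 1/(5414 + 31/10) = 1/(54171/10) = 10/54171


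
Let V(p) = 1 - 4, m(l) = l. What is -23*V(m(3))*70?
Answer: 4830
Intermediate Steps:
V(p) = -3
-23*V(m(3))*70 = -23*(-3)*70 = 69*70 = 4830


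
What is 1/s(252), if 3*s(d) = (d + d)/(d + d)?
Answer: 3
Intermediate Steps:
s(d) = 1/3 (s(d) = ((d + d)/(d + d))/3 = ((2*d)/((2*d)))/3 = ((2*d)*(1/(2*d)))/3 = (1/3)*1 = 1/3)
1/s(252) = 1/(1/3) = 3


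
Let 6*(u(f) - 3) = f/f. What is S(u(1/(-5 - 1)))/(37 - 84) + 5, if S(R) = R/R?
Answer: 234/47 ≈ 4.9787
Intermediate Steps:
u(f) = 19/6 (u(f) = 3 + (f/f)/6 = 3 + (⅙)*1 = 3 + ⅙ = 19/6)
S(R) = 1
S(u(1/(-5 - 1)))/(37 - 84) + 5 = 1/(37 - 84) + 5 = 1/(-47) + 5 = -1/47*1 + 5 = -1/47 + 5 = 234/47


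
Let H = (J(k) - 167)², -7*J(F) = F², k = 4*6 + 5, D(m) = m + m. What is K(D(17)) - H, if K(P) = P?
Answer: -4038434/49 ≈ -82417.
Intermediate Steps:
D(m) = 2*m
k = 29 (k = 24 + 5 = 29)
J(F) = -F²/7
H = 4040100/49 (H = (-⅐*29² - 167)² = (-⅐*841 - 167)² = (-841/7 - 167)² = (-2010/7)² = 4040100/49 ≈ 82451.)
K(D(17)) - H = 2*17 - 1*4040100/49 = 34 - 4040100/49 = -4038434/49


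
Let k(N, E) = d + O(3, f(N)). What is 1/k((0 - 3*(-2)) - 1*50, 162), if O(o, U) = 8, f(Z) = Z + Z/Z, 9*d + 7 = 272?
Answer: 9/337 ≈ 0.026706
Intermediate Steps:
d = 265/9 (d = -7/9 + (1/9)*272 = -7/9 + 272/9 = 265/9 ≈ 29.444)
f(Z) = 1 + Z (f(Z) = Z + 1 = 1 + Z)
k(N, E) = 337/9 (k(N, E) = 265/9 + 8 = 337/9)
1/k((0 - 3*(-2)) - 1*50, 162) = 1/(337/9) = 9/337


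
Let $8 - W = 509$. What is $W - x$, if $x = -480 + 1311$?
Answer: $-1332$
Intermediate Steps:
$x = 831$
$W = -501$ ($W = 8 - 509 = -501$)
$W - x = -501 - 831 = -1332$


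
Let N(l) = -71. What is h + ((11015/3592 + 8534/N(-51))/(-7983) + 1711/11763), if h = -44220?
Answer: -39222232019226625/886982678664 ≈ -44220.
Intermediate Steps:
h + ((11015/3592 + 8534/N(-51))/(-7983) + 1711/11763) = -44220 + ((11015/3592 + 8534/(-71))/(-7983) + 1711/11763) = -44220 + ((11015*(1/3592) + 8534*(-1/71))*(-1/7983) + 1711*(1/11763)) = -44220 + ((11015/3592 - 8534/71)*(-1/7983) + 1711/11763) = -44220 + (-29872063/255032*(-1/7983) + 1711/11763) = -44220 + (29872063/2035920456 + 1711/11763) = -44220 + 142031295455/886982678664 = -39222232019226625/886982678664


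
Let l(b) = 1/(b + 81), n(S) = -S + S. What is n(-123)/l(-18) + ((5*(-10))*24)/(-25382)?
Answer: 600/12691 ≈ 0.047278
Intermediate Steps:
n(S) = 0
l(b) = 1/(81 + b)
n(-123)/l(-18) + ((5*(-10))*24)/(-25382) = 0/(1/(81 - 18)) + ((5*(-10))*24)/(-25382) = 0/(1/63) - 50*24*(-1/25382) = 0/(1/63) - 1200*(-1/25382) = 0*63 + 600/12691 = 0 + 600/12691 = 600/12691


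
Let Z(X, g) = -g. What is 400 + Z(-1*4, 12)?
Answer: 388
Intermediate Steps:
400 + Z(-1*4, 12) = 400 - 1*12 = 400 - 12 = 388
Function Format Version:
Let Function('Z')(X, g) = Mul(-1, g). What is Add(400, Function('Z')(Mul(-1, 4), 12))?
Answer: 388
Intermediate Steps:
Add(400, Function('Z')(Mul(-1, 4), 12)) = Add(400, Mul(-1, 12)) = Add(400, -12) = 388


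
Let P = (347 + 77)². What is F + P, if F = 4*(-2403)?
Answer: 170164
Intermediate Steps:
F = -9612
P = 179776 (P = 424² = 179776)
F + P = -9612 + 179776 = 170164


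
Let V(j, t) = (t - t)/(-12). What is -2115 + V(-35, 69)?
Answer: -2115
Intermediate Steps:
V(j, t) = 0 (V(j, t) = 0*(-1/12) = 0)
-2115 + V(-35, 69) = -2115 + 0 = -2115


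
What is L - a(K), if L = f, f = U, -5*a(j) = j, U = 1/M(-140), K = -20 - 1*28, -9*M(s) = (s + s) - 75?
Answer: -3399/355 ≈ -9.5746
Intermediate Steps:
M(s) = 25/3 - 2*s/9 (M(s) = -((s + s) - 75)/9 = -(2*s - 75)/9 = -(-75 + 2*s)/9 = 25/3 - 2*s/9)
K = -48 (K = -20 - 28 = -48)
U = 9/355 (U = 1/(25/3 - 2/9*(-140)) = 1/(25/3 + 280/9) = 1/(355/9) = 9/355 ≈ 0.025352)
a(j) = -j/5
f = 9/355 ≈ 0.025352
L = 9/355 ≈ 0.025352
L - a(K) = 9/355 - (-1)*(-48)/5 = 9/355 - 1*48/5 = 9/355 - 48/5 = -3399/355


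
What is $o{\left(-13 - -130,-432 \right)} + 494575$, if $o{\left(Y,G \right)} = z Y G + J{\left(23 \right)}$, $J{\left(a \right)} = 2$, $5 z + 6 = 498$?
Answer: $- \frac{22394763}{5} \approx -4.479 \cdot 10^{6}$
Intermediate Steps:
$z = \frac{492}{5}$ ($z = - \frac{6}{5} + \frac{1}{5} \cdot 498 = - \frac{6}{5} + \frac{498}{5} = \frac{492}{5} \approx 98.4$)
$o{\left(Y,G \right)} = 2 + \frac{492 G Y}{5}$ ($o{\left(Y,G \right)} = \frac{492 Y}{5} G + 2 = \frac{492 G Y}{5} + 2 = 2 + \frac{492 G Y}{5}$)
$o{\left(-13 - -130,-432 \right)} + 494575 = \left(2 + \frac{492}{5} \left(-432\right) \left(-13 - -130\right)\right) + 494575 = \left(2 + \frac{492}{5} \left(-432\right) \left(-13 + 130\right)\right) + 494575 = \left(2 + \frac{492}{5} \left(-432\right) 117\right) + 494575 = \left(2 - \frac{24867648}{5}\right) + 494575 = - \frac{24867638}{5} + 494575 = - \frac{22394763}{5}$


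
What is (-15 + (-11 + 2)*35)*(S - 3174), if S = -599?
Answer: 1245090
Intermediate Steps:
(-15 + (-11 + 2)*35)*(S - 3174) = (-15 + (-11 + 2)*35)*(-599 - 3174) = (-15 - 9*35)*(-3773) = (-15 - 315)*(-3773) = -330*(-3773) = 1245090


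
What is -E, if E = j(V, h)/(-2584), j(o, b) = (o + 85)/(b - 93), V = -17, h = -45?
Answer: -1/5244 ≈ -0.00019069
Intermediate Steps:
j(o, b) = (85 + o)/(-93 + b)
E = 1/5244 (E = ((85 - 17)/(-93 - 45))/(-2584) = (68/(-138))*(-1/2584) = -1/138*68*(-1/2584) = -34/69*(-1/2584) = 1/5244 ≈ 0.00019069)
-E = -1*1/5244 = -1/5244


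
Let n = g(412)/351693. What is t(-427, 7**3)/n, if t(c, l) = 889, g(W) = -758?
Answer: -312655077/758 ≈ -4.1247e+5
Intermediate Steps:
n = -758/351693 ≈ -0.0021553
t(-427, 7**3)/n = 889/(-758/351693) = 889*(-351693/758) = -312655077/758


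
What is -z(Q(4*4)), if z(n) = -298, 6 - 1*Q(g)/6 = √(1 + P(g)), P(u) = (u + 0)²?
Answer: 298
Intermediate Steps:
P(u) = u²
Q(g) = 36 - 6*√(1 + g²)
-z(Q(4*4)) = -1*(-298) = 298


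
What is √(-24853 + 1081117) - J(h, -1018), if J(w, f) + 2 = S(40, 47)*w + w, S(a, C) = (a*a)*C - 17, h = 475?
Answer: -35712398 + 2*√264066 ≈ -3.5711e+7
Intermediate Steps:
S(a, C) = -17 + C*a² (S(a, C) = a²*C - 17 = C*a² - 17 = -17 + C*a²)
J(w, f) = -2 + 75184*w (J(w, f) = -2 + ((-17 + 47*40²)*w + w) = -2 + ((-17 + 47*1600)*w + w) = -2 + ((-17 + 75200)*w + w) = -2 + (75183*w + w) = -2 + 75184*w)
√(-24853 + 1081117) - J(h, -1018) = √(-24853 + 1081117) - (-2 + 75184*475) = √1056264 - (-2 + 35712400) = 2*√264066 - 1*35712398 = 2*√264066 - 35712398 = -35712398 + 2*√264066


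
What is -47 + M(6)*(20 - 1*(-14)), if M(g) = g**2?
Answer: 1177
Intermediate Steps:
-47 + M(6)*(20 - 1*(-14)) = -47 + 6**2*(20 - 1*(-14)) = -47 + 36*(20 + 14) = -47 + 36*34 = -47 + 1224 = 1177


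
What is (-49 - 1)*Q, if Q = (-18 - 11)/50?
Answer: 29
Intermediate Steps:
Q = -29/50 (Q = -29*1/50 = -29/50 ≈ -0.58000)
(-49 - 1)*Q = (-49 - 1)*(-29/50) = -50*(-29/50) = 29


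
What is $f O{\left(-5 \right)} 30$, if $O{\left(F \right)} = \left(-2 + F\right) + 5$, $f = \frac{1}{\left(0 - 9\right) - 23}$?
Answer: $\frac{15}{8} \approx 1.875$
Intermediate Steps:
$f = - \frac{1}{32}$ ($f = \frac{1}{-9 - 23} = \frac{1}{-32} = - \frac{1}{32} \approx -0.03125$)
$O{\left(F \right)} = 3 + F$
$f O{\left(-5 \right)} 30 = - \frac{3 - 5}{32} \cdot 30 = \left(- \frac{1}{32}\right) \left(-2\right) 30 = \frac{1}{16} \cdot 30 = \frac{15}{8}$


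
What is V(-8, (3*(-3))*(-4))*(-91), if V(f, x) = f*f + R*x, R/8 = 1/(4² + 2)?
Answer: -7280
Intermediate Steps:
R = 4/9 (R = 8/(4² + 2) = 8/(16 + 2) = 8/18 = 8*(1/18) = 4/9 ≈ 0.44444)
V(f, x) = f² + 4*x/9 (V(f, x) = f*f + 4*x/9 = f² + 4*x/9)
V(-8, (3*(-3))*(-4))*(-91) = ((-8)² + 4*((3*(-3))*(-4))/9)*(-91) = (64 + 4*(-9*(-4))/9)*(-91) = (64 + (4/9)*36)*(-91) = (64 + 16)*(-91) = 80*(-91) = -7280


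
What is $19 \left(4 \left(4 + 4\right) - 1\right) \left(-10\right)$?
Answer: $-5890$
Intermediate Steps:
$19 \left(4 \left(4 + 4\right) - 1\right) \left(-10\right) = 19 \left(4 \cdot 8 - 1\right) \left(-10\right) = 19 \left(32 - 1\right) \left(-10\right) = 19 \cdot 31 \left(-10\right) = 589 \left(-10\right) = -5890$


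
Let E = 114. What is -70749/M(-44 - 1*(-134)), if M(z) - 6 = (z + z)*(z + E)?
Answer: -23583/12242 ≈ -1.9264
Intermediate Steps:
M(z) = 6 + 2*z*(114 + z) (M(z) = 6 + (z + z)*(z + 114) = 6 + (2*z)*(114 + z) = 6 + 2*z*(114 + z))
-70749/M(-44 - 1*(-134)) = -70749/(6 + 2*(-44 - 1*(-134))² + 228*(-44 - 1*(-134))) = -70749/(6 + 2*(-44 + 134)² + 228*(-44 + 134)) = -70749/(6 + 2*90² + 228*90) = -70749/(6 + 2*8100 + 20520) = -70749/(6 + 16200 + 20520) = -70749/36726 = -70749*1/36726 = -23583/12242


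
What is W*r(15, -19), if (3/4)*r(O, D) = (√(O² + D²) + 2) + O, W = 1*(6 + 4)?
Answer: 680/3 + 40*√586/3 ≈ 549.43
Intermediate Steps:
W = 10 (W = 1*10 = 10)
r(O, D) = 8/3 + 4*O/3 + 4*√(D² + O²)/3 (r(O, D) = 4*((√(O² + D²) + 2) + O)/3 = 4*((√(D² + O²) + 2) + O)/3 = 4*((2 + √(D² + O²)) + O)/3 = 4*(2 + O + √(D² + O²))/3 = 8/3 + 4*O/3 + 4*√(D² + O²)/3)
W*r(15, -19) = 10*(8/3 + (4/3)*15 + 4*√((-19)² + 15²)/3) = 10*(8/3 + 20 + 4*√(361 + 225)/3) = 10*(8/3 + 20 + 4*√586/3) = 10*(68/3 + 4*√586/3) = 680/3 + 40*√586/3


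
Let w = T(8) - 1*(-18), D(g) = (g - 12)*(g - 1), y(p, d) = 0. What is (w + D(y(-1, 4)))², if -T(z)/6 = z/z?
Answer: 576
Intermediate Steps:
T(z) = -6 (T(z) = -6*z/z = -6*1 = -6)
D(g) = (-1 + g)*(-12 + g) (D(g) = (-12 + g)*(-1 + g) = (-1 + g)*(-12 + g))
w = 12 (w = -6 - 1*(-18) = -6 + 18 = 12)
(w + D(y(-1, 4)))² = (12 + (12 + 0² - 13*0))² = (12 + (12 + 0 + 0))² = (12 + 12)² = 24² = 576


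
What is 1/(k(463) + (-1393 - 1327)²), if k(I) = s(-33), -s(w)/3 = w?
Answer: 1/7398499 ≈ 1.3516e-7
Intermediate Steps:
s(w) = -3*w
k(I) = 99 (k(I) = -3*(-33) = 99)
1/(k(463) + (-1393 - 1327)²) = 1/(99 + (-1393 - 1327)²) = 1/(99 + (-2720)²) = 1/(99 + 7398400) = 1/7398499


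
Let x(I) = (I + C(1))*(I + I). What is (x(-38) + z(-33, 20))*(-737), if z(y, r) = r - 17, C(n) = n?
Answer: -2074655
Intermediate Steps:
x(I) = 2*I*(1 + I) (x(I) = (I + 1)*(I + I) = (1 + I)*(2*I) = 2*I*(1 + I))
z(y, r) = -17 + r
(x(-38) + z(-33, 20))*(-737) = (2*(-38)*(1 - 38) + (-17 + 20))*(-737) = (2*(-38)*(-37) + 3)*(-737) = (2812 + 3)*(-737) = 2815*(-737) = -2074655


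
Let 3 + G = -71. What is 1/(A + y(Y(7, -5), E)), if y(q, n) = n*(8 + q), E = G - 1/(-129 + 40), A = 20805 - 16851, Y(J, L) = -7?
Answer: 89/345321 ≈ 0.00025773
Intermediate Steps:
A = 3954
G = -74 (G = -3 - 71 = -74)
E = -6585/89 (E = -74 - 1/(-129 + 40) = -74 - 1/(-89) = -74 - 1*(-1/89) = -74 + 1/89 = -6585/89 ≈ -73.989)
1/(A + y(Y(7, -5), E)) = 1/(3954 - 6585*(8 - 7)/89) = 1/(3954 - 6585/89*1) = 1/(3954 - 6585/89) = 1/(345321/89) = 89/345321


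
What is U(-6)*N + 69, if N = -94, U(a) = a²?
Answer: -3315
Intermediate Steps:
U(-6)*N + 69 = (-6)²*(-94) + 69 = 36*(-94) + 69 = -3384 + 69 = -3315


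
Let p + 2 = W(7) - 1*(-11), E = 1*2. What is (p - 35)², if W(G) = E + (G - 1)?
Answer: 324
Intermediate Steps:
E = 2
W(G) = 1 + G (W(G) = 2 + (G - 1) = 2 + (-1 + G) = 1 + G)
p = 17 (p = -2 + ((1 + 7) - 1*(-11)) = -2 + (8 + 11) = -2 + 19 = 17)
(p - 35)² = (17 - 35)² = (-18)² = 324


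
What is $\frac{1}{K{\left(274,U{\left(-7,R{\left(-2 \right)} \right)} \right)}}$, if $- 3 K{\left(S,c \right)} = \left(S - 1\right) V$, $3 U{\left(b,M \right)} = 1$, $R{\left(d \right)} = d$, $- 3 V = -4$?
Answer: $- \frac{3}{364} \approx -0.0082418$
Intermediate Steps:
$V = \frac{4}{3}$ ($V = \left(- \frac{1}{3}\right) \left(-4\right) = \frac{4}{3} \approx 1.3333$)
$U{\left(b,M \right)} = \frac{1}{3}$ ($U{\left(b,M \right)} = \frac{1}{3} \cdot 1 = \frac{1}{3}$)
$K{\left(S,c \right)} = \frac{4}{9} - \frac{4 S}{9}$ ($K{\left(S,c \right)} = - \frac{\left(S - 1\right) \frac{4}{3}}{3} = - \frac{\left(-1 + S\right) \frac{4}{3}}{3} = - \frac{- \frac{4}{3} + \frac{4 S}{3}}{3} = \frac{4}{9} - \frac{4 S}{9}$)
$\frac{1}{K{\left(274,U{\left(-7,R{\left(-2 \right)} \right)} \right)}} = \frac{1}{\frac{4}{9} - \frac{1096}{9}} = \frac{1}{- \frac{364}{3}} = - \frac{3}{364}$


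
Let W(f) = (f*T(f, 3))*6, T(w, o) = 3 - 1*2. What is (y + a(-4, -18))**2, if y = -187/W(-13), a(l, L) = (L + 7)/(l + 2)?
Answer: 94864/1521 ≈ 62.370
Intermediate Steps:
T(w, o) = 1 (T(w, o) = 3 - 2 = 1)
a(l, L) = (7 + L)/(2 + l)
W(f) = 6*f (W(f) = (f*1)*6 = f*6 = 6*f)
y = 187/78 (y = -187/(6*(-13)) = -187/(-78) = -187*(-1/78) = 187/78 ≈ 2.3974)
(y + a(-4, -18))**2 = (187/78 + (7 - 18)/(2 - 4))**2 = (187/78 - 11/(-2))**2 = (187/78 - 1/2*(-11))**2 = (187/78 + 11/2)**2 = (308/39)**2 = 94864/1521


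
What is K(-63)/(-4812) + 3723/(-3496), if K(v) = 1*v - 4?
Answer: -4420211/4205688 ≈ -1.0510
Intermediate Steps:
K(v) = -4 + v (K(v) = v - 4 = -4 + v)
K(-63)/(-4812) + 3723/(-3496) = (-4 - 63)/(-4812) + 3723/(-3496) = -67*(-1/4812) + 3723*(-1/3496) = 67/4812 - 3723/3496 = -4420211/4205688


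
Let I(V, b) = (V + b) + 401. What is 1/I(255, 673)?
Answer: 1/1329 ≈ 0.00075245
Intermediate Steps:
I(V, b) = 401 + V + b
1/I(255, 673) = 1/(401 + 255 + 673) = 1/1329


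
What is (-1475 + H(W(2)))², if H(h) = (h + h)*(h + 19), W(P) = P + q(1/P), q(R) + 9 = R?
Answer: 10725625/4 ≈ 2.6814e+6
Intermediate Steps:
q(R) = -9 + R
W(P) = -9 + P + 1/P (W(P) = P + (-9 + 1/P) = -9 + P + 1/P)
H(h) = 2*h*(19 + h) (H(h) = (2*h)*(19 + h) = 2*h*(19 + h))
(-1475 + H(W(2)))² = (-1475 + 2*(-9 + 2 + 1/2)*(19 + (-9 + 2 + 1/2)))² = (-1475 + 2*(-9 + 2 + ½)*(19 + (-9 + 2 + ½)))² = (-1475 + 2*(-13/2)*(19 - 13/2))² = (-1475 + 2*(-13/2)*(25/2))² = (-1475 - 325/2)² = (-3275/2)² = 10725625/4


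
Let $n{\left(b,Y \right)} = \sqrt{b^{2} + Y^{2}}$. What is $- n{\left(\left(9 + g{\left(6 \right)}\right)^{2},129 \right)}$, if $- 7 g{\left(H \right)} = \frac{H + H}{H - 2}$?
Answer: $- \frac{3 \sqrt{5879449}}{49} \approx -148.45$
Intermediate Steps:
$g{\left(H \right)} = - \frac{2 H}{7 \left(-2 + H\right)}$ ($g{\left(H \right)} = - \frac{\left(H + H\right) \frac{1}{H - 2}}{7} = - \frac{2 H \frac{1}{-2 + H}}{7} = - \frac{2 H}{7 \left(-2 + H\right)}$)
$n{\left(b,Y \right)} = \sqrt{Y^{2} + b^{2}}$
$- n{\left(\left(9 + g{\left(6 \right)}\right)^{2},129 \right)} = - \sqrt{129^{2} + \left(\left(9 - \frac{12}{-14 + 7 \cdot 6}\right)^{2}\right)^{2}} = - \sqrt{16641 + \left(\left(9 - \frac{12}{-14 + 42}\right)^{2}\right)^{2}} = - \sqrt{16641 + \left(\left(9 - \frac{12}{28}\right)^{2}\right)^{2}} = - \sqrt{16641 + \left(\left(9 - 12 \cdot \frac{1}{28}\right)^{2}\right)^{2}} = - \sqrt{16641 + \left(\left(9 - \frac{3}{7}\right)^{2}\right)^{2}} = - \sqrt{16641 + \left(\left(\frac{60}{7}\right)^{2}\right)^{2}} = - \sqrt{16641 + \left(\frac{3600}{49}\right)^{2}} = - \sqrt{16641 + \frac{12960000}{2401}} = - \sqrt{\frac{52915041}{2401}} = - \frac{3 \sqrt{5879449}}{49}$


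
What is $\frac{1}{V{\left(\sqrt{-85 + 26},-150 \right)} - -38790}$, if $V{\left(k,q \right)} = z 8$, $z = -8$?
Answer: $\frac{1}{38726} \approx 2.5822 \cdot 10^{-5}$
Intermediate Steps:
$V{\left(k,q \right)} = -64$ ($V{\left(k,q \right)} = \left(-8\right) 8 = -64$)
$\frac{1}{V{\left(\sqrt{-85 + 26},-150 \right)} - -38790} = \frac{1}{-64 - -38790} = \frac{1}{-64 + \left(-8608 + 47398\right)} = \frac{1}{-64 + 38790} = \frac{1}{38726}$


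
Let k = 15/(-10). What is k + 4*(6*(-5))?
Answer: -243/2 ≈ -121.50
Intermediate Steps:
k = -3/2 (k = 15*(-⅒) = -3/2 ≈ -1.5000)
k + 4*(6*(-5)) = -3/2 + 4*(6*(-5)) = -3/2 + 4*(-30) = -3/2 - 120 = -243/2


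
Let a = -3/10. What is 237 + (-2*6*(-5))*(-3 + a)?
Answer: 39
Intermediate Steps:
a = -3/10 (a = -3*⅒ = -3/10 ≈ -0.30000)
237 + (-2*6*(-5))*(-3 + a) = 237 + (-2*6*(-5))*(-3 - 3/10) = 237 - 12*(-5)*(-33/10) = 237 + 60*(-33/10) = 237 - 198 = 39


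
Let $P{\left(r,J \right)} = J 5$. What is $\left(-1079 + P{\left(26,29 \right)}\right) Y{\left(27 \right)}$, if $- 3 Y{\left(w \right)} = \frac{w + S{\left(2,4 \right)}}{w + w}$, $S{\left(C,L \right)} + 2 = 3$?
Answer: $\frac{13076}{81} \approx 161.43$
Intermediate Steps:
$P{\left(r,J \right)} = 5 J$
$S{\left(C,L \right)} = 1$ ($S{\left(C,L \right)} = -2 + 3 = 1$)
$Y{\left(w \right)} = - \frac{1 + w}{6 w}$ ($Y{\left(w \right)} = - \frac{\left(w + 1\right) \frac{1}{w + w}}{3} = - \frac{\left(1 + w\right) \frac{1}{2 w}}{3} = - \frac{\frac{1}{2} \frac{1}{w} \left(1 + w\right)}{3} = - \frac{1 + w}{6 w}$)
$\left(-1079 + P{\left(26,29 \right)}\right) Y{\left(27 \right)} = \left(-1079 + 5 \cdot 29\right) \frac{-1 - 27}{6 \cdot 27} = \left(-1079 + 145\right) \frac{1}{6} \cdot \frac{1}{27} \left(-1 - 27\right) = - 934 \cdot \frac{1}{6} \cdot \frac{1}{27} \left(-28\right) = \left(-934\right) \left(- \frac{14}{81}\right) = \frac{13076}{81}$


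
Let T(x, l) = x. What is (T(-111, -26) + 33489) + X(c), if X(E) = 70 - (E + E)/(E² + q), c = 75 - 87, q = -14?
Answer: 2174132/65 ≈ 33448.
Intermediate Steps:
c = -12
X(E) = 70 - 2*E/(-14 + E²) (X(E) = 70 - (E + E)/(E² - 14) = 70 - 2*E/(-14 + E²))
(T(-111, -26) + 33489) + X(c) = (-111 + 33489) + 2*(-490 - 1*(-12) + 35*(-12)²)/(-14 + (-12)²) = 33378 + 2*(-490 + 12 + 35*144)/(-14 + 144) = 33378 + 2*(-490 + 12 + 5040)/130 = 33378 + 2*(1/130)*4562 = 33378 + 4562/65 = 2174132/65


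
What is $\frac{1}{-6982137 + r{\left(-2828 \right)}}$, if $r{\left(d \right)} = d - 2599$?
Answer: $- \frac{1}{6987564} \approx -1.4311 \cdot 10^{-7}$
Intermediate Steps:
$r{\left(d \right)} = -2599 + d$
$\frac{1}{-6982137 + r{\left(-2828 \right)}} = \frac{1}{-6982137 - 5427} = \frac{1}{-6987564} = - \frac{1}{6987564}$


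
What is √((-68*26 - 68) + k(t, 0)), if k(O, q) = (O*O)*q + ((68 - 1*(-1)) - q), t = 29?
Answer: I*√1767 ≈ 42.036*I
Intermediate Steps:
k(O, q) = 69 - q + q*O² (k(O, q) = O²*q + ((68 + 1) - q) = q*O² + (69 - q) = 69 - q + q*O²)
√((-68*26 - 68) + k(t, 0)) = √((-68*26 - 68) + (69 - 1*0 + 0*29²)) = √((-1768 - 68) + (69 + 0 + 0*841)) = √(-1836 + (69 + 0 + 0)) = √(-1836 + 69) = √(-1767) = I*√1767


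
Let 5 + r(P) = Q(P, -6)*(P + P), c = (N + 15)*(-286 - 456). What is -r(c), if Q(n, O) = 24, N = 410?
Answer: 15136805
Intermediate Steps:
c = -315350 (c = (410 + 15)*(-286 - 456) = 425*(-742) = -315350)
r(P) = -5 + 48*P (r(P) = -5 + 24*(P + P) = -5 + 24*(2*P) = -5 + 48*P)
-r(c) = -(-5 + 48*(-315350)) = -(-5 - 15136800) = -1*(-15136805) = 15136805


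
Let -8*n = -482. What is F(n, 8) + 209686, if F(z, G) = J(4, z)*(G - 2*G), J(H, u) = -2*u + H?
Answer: 210618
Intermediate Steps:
J(H, u) = H - 2*u
n = 241/4 (n = -⅛*(-482) = 241/4 ≈ 60.250)
F(z, G) = -G*(4 - 2*z) (F(z, G) = (4 - 2*z)*(G - 2*G) = (4 - 2*z)*(-G) = -G*(4 - 2*z))
F(n, 8) + 209686 = 2*8*(-2 + 241/4) + 209686 = 2*8*(233/4) + 209686 = 932 + 209686 = 210618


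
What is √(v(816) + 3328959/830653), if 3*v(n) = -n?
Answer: I*√184910548763021/830653 ≈ 16.37*I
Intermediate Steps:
v(n) = -n/3 (v(n) = (-n)/3 = -n/3)
√(v(816) + 3328959/830653) = √(-⅓*816 + 3328959/830653) = √(-272 + 3328959*(1/830653)) = √(-272 + 3328959/830653) = √(-222608657/830653) = I*√184910548763021/830653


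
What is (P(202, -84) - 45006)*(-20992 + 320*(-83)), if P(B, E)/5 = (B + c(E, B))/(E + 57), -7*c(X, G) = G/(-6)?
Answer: 1214483643584/567 ≈ 2.1419e+9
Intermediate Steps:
c(X, G) = G/42 (c(X, G) = -G/(7*(-6)) = -G*(-1)/(7*6) = -(-1)*G/42 = G/42)
P(B, E) = 215*B/(42*(57 + E)) (P(B, E) = 5*((B + B/42)/(E + 57)) = 5*((43*B/42)/(57 + E)) = 5*(43*B/(42*(57 + E))) = 215*B/(42*(57 + E)))
(P(202, -84) - 45006)*(-20992 + 320*(-83)) = ((215/42)*202/(57 - 84) - 45006)*(-20992 + 320*(-83)) = ((215/42)*202/(-27) - 45006)*(-20992 - 26560) = ((215/42)*202*(-1/27) - 45006)*(-47552) = (-21715/567 - 45006)*(-47552) = -25540117/567*(-47552) = 1214483643584/567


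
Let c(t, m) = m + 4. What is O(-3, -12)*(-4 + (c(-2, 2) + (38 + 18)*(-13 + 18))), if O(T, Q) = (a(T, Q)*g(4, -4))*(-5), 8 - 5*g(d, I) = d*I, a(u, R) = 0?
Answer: 0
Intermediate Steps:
c(t, m) = 4 + m
g(d, I) = 8/5 - I*d/5 (g(d, I) = 8/5 - d*I/5 = 8/5 - I*d/5)
O(T, Q) = 0 (O(T, Q) = (0*(8/5 - 1/5*(-4)*4))*(-5) = (0*(8/5 + 16/5))*(-5) = (0*(24/5))*(-5) = 0*(-5) = 0)
O(-3, -12)*(-4 + (c(-2, 2) + (38 + 18)*(-13 + 18))) = 0*(-4 + ((4 + 2) + (38 + 18)*(-13 + 18))) = 0*(-4 + (6 + 56*5)) = 0*(-4 + (6 + 280)) = 0*(-4 + 286) = 0*282 = 0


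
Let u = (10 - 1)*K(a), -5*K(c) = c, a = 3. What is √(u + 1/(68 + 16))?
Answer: I*√237615/210 ≈ 2.3212*I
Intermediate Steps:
K(c) = -c/5
u = -27/5 (u = (10 - 1)*(-⅕*3) = 9*(-⅗) = -27/5 ≈ -5.4000)
√(u + 1/(68 + 16)) = √(-27/5 + 1/(68 + 16)) = √(-27/5 + 1/84) = √(-2263/420) = I*√237615/210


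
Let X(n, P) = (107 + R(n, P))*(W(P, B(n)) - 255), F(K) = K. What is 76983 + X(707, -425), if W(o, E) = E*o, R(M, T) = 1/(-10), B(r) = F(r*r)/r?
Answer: -32071054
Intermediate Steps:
B(r) = r (B(r) = (r*r)/r = r²/r = r)
R(M, T) = -⅒
X(n, P) = -54519/2 + 1069*P*n/10 (X(n, P) = (107 - ⅒)*(n*P - 255) = 1069*(P*n - 255)/10 = 1069*(-255 + P*n)/10 = -54519/2 + 1069*P*n/10)
76983 + X(707, -425) = 76983 + (-54519/2 + (1069/10)*(-425)*707) = 76983 + (-54519/2 - 64241555/2) = 76983 - 32148037 = -32071054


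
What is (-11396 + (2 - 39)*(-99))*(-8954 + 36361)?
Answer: -211938331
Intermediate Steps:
(-11396 + (2 - 39)*(-99))*(-8954 + 36361) = (-11396 - 37*(-99))*27407 = (-11396 + 3663)*27407 = -7733*27407 = -211938331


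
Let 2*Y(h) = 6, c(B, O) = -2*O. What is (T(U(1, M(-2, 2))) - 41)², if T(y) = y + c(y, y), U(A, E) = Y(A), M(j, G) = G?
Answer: 1936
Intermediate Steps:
Y(h) = 3 (Y(h) = (½)*6 = 3)
U(A, E) = 3
T(y) = -y (T(y) = y - 2*y = -y)
(T(U(1, M(-2, 2))) - 41)² = (-1*3 - 41)² = (-3 - 41)² = (-44)² = 1936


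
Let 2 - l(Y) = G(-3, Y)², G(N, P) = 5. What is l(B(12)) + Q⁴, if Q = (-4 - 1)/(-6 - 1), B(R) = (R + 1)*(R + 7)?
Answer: -54598/2401 ≈ -22.740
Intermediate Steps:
B(R) = (1 + R)*(7 + R)
l(Y) = -23 (l(Y) = 2 - 1*5² = 2 - 1*25 = 2 - 25 = -23)
Q = 5/7 (Q = -5/(-7) = -5*(-⅐) = 5/7 ≈ 0.71429)
l(B(12)) + Q⁴ = -23 + (5/7)⁴ = -23 + 625/2401 = -54598/2401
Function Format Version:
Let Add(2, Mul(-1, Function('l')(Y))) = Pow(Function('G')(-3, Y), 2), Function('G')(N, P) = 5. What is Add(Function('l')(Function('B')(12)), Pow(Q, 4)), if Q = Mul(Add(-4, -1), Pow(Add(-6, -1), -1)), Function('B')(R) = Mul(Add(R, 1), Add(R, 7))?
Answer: Rational(-54598, 2401) ≈ -22.740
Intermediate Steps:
Function('B')(R) = Mul(Add(1, R), Add(7, R))
Function('l')(Y) = -23 (Function('l')(Y) = Add(2, Mul(-1, Pow(5, 2))) = Add(2, Mul(-1, 25)) = Add(2, -25) = -23)
Q = Rational(5, 7) (Q = Mul(-5, Pow(-7, -1)) = Mul(-5, Rational(-1, 7)) = Rational(5, 7) ≈ 0.71429)
Add(Function('l')(Function('B')(12)), Pow(Q, 4)) = Add(-23, Pow(Rational(5, 7), 4)) = Add(-23, Rational(625, 2401)) = Rational(-54598, 2401)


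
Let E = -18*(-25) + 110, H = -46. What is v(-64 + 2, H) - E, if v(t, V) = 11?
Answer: -549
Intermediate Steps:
E = 560 (E = 450 + 110 = 560)
v(-64 + 2, H) - E = 11 - 1*560 = 11 - 560 = -549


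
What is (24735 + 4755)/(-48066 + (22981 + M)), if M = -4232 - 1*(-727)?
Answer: -983/953 ≈ -1.0315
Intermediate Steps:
M = -3505 (M = -4232 + 727 = -3505)
(24735 + 4755)/(-48066 + (22981 + M)) = (24735 + 4755)/(-48066 + (22981 - 3505)) = 29490/(-48066 + 19476) = 29490/(-28590) = 29490*(-1/28590) = -983/953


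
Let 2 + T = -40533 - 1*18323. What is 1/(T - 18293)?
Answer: -1/77151 ≈ -1.2962e-5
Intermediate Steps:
T = -58858 (T = -2 + (-40533 - 1*18323) = -2 + (-40533 - 18323) = -2 - 58856 = -58858)
1/(T - 18293) = 1/(-58858 - 18293) = 1/(-77151) = -1/77151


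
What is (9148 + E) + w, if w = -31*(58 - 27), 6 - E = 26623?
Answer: -18430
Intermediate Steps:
E = -26617 (E = 6 - 1*26623 = 6 - 26623 = -26617)
w = -961 (w = -31*31 = -961)
(9148 + E) + w = (9148 - 26617) - 961 = -17469 - 961 = -18430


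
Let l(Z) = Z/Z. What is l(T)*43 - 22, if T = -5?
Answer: 21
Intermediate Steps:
l(Z) = 1
l(T)*43 - 22 = 1*43 - 22 = 43 - 22 = 21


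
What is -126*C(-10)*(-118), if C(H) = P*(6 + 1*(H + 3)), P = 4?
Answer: -59472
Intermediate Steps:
C(H) = 36 + 4*H (C(H) = 4*(6 + 1*(H + 3)) = 4*(6 + 1*(3 + H)) = 4*(6 + (3 + H)) = 4*(9 + H) = 36 + 4*H)
-126*C(-10)*(-118) = -126*(36 + 4*(-10))*(-118) = -126*(36 - 40)*(-118) = -126*(-4)*(-118) = 504*(-118) = -59472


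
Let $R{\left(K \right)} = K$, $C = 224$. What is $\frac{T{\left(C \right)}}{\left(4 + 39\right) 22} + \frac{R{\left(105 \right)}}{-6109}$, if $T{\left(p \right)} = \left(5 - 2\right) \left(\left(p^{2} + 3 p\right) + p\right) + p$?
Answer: $\frac{468632815}{2889557} \approx 162.18$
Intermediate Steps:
$T{\left(p \right)} = 3 p^{2} + 13 p$ ($T{\left(p \right)} = \left(5 - 2\right) \left(p^{2} + 4 p\right) + p = 3 \left(p^{2} + 4 p\right) + p = \left(3 p^{2} + 12 p\right) + p = 3 p^{2} + 13 p$)
$\frac{T{\left(C \right)}}{\left(4 + 39\right) 22} + \frac{R{\left(105 \right)}}{-6109} = \frac{224 \left(13 + 3 \cdot 224\right)}{\left(4 + 39\right) 22} + \frac{105}{-6109} = \frac{224 \left(13 + 672\right)}{43 \cdot 22} + 105 \left(- \frac{1}{6109}\right) = \frac{224 \cdot 685}{946} - \frac{105}{6109} = 153440 \cdot \frac{1}{946} - \frac{105}{6109} = \frac{76720}{473} - \frac{105}{6109} = \frac{468632815}{2889557}$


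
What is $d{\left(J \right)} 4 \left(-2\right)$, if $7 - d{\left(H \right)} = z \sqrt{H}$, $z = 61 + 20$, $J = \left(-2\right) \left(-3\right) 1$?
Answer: $-56 + 648 \sqrt{6} \approx 1531.3$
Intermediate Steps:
$J = 6$ ($J = 6 \cdot 1 = 6$)
$z = 81$
$d{\left(H \right)} = 7 - 81 \sqrt{H}$
$d{\left(J \right)} 4 \left(-2\right) = \left(7 - 81 \sqrt{6}\right) 4 \left(-2\right) = \left(7 - 81 \sqrt{6}\right) \left(-8\right) = -56 + 648 \sqrt{6}$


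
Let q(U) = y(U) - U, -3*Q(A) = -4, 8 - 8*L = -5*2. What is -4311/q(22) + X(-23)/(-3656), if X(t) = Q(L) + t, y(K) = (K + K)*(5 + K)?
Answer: -23603629/6394344 ≈ -3.6913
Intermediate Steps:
y(K) = 2*K*(5 + K) (y(K) = (2*K)*(5 + K) = 2*K*(5 + K))
L = 9/4 (L = 1 - (-5)*2/8 = 1 - ⅛*(-10) = 1 + 5/4 = 9/4 ≈ 2.2500)
Q(A) = 4/3 (Q(A) = -⅓*(-4) = 4/3)
q(U) = -U + 2*U*(5 + U) (q(U) = 2*U*(5 + U) - U = -U + 2*U*(5 + U))
X(t) = 4/3 + t
-4311/q(22) + X(-23)/(-3656) = -4311*1/(22*(9 + 2*22)) + (4/3 - 23)/(-3656) = -4311*1/(22*(9 + 44)) - 65/3*(-1/3656) = -4311/(22*53) + 65/10968 = -4311/1166 + 65/10968 = -23603629/6394344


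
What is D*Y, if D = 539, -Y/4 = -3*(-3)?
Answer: -19404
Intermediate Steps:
Y = -36 (Y = -(-12)*(-3) = -4*9 = -36)
D*Y = 539*(-36) = -19404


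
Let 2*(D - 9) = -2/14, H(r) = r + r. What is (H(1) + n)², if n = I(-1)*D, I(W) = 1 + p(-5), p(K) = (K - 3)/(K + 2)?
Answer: 2128681/1764 ≈ 1206.7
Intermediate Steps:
H(r) = 2*r
p(K) = (-3 + K)/(2 + K)
D = 125/14 (D = 9 + (-2/14)/2 = 9 + (-2*1/14)/2 = 9 + (½)*(-⅐) = 9 - 1/14 = 125/14 ≈ 8.9286)
I(W) = 11/3 (I(W) = 1 + (-3 - 5)/(2 - 5) = 1 - 8/(-3) = 1 - ⅓*(-8) = 1 + 8/3 = 11/3)
n = 1375/42 (n = (11/3)*(125/14) = 1375/42 ≈ 32.738)
(H(1) + n)² = (2*1 + 1375/42)² = (2 + 1375/42)² = (1459/42)² = 2128681/1764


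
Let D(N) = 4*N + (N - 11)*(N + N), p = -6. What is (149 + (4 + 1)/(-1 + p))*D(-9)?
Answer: 336312/7 ≈ 48045.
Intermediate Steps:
D(N) = 4*N + 2*N*(-11 + N) (D(N) = 4*N + (-11 + N)*(2*N) = 4*N + 2*N*(-11 + N))
(149 + (4 + 1)/(-1 + p))*D(-9) = (149 + (4 + 1)/(-1 - 6))*(2*(-9)*(-9 - 9)) = (149 + 5/(-7))*(2*(-9)*(-18)) = (149 + 5*(-⅐))*324 = (149 - 5/7)*324 = (1038/7)*324 = 336312/7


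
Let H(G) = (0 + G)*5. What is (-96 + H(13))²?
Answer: 961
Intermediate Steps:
H(G) = 5*G (H(G) = G*5 = 5*G)
(-96 + H(13))² = (-96 + 5*13)² = (-96 + 65)² = (-31)² = 961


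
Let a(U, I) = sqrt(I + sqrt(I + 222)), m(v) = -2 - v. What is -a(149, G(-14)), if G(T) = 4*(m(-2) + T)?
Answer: -I*sqrt(56 - sqrt(166)) ≈ -6.5663*I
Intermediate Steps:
G(T) = 4*T (G(T) = 4*((-2 - 1*(-2)) + T) = 4*((-2 + 2) + T) = 4*(0 + T) = 4*T)
a(U, I) = sqrt(I + sqrt(222 + I))
-a(149, G(-14)) = -sqrt(4*(-14) + sqrt(222 + 4*(-14))) = -sqrt(-56 + sqrt(222 - 56)) = -sqrt(-56 + sqrt(166))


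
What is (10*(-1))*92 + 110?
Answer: -810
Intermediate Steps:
(10*(-1))*92 + 110 = -10*92 + 110 = -920 + 110 = -810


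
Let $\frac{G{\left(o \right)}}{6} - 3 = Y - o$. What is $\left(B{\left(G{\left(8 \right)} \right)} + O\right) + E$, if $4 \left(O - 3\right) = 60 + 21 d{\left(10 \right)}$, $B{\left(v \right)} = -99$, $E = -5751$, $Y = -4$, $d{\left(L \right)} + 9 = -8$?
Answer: $- \frac{23685}{4} \approx -5921.3$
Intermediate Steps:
$d{\left(L \right)} = -17$ ($d{\left(L \right)} = -9 - 8 = -17$)
$G{\left(o \right)} = -6 - 6 o$ ($G{\left(o \right)} = 18 + 6 \left(-4 - o\right) = 18 - \left(24 + 6 o\right) = -6 - 6 o$)
$O = - \frac{285}{4}$ ($O = 3 + \frac{60 + 21 \left(-17\right)}{4} = 3 + \frac{60 - 357}{4} = 3 + \frac{1}{4} \left(-297\right) = 3 - \frac{297}{4} = - \frac{285}{4} \approx -71.25$)
$\left(B{\left(G{\left(8 \right)} \right)} + O\right) + E = \left(-99 - \frac{285}{4}\right) - 5751 = - \frac{681}{4} - 5751 = - \frac{23685}{4}$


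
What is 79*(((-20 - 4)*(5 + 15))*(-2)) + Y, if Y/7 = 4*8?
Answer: 76064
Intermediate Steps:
Y = 224 (Y = 7*(4*8) = 7*32 = 224)
79*(((-20 - 4)*(5 + 15))*(-2)) + Y = 79*(((-20 - 4)*(5 + 15))*(-2)) + 224 = 79*(-24*20*(-2)) + 224 = 79*(-480*(-2)) + 224 = 79*960 + 224 = 75840 + 224 = 76064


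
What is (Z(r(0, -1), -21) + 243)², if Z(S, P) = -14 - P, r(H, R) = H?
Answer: 62500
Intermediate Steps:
(Z(r(0, -1), -21) + 243)² = ((-14 - 1*(-21)) + 243)² = ((-14 + 21) + 243)² = (7 + 243)² = 250² = 62500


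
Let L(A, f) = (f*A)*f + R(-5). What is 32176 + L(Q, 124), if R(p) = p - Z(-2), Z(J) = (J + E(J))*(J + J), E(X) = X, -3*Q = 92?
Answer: -1318127/3 ≈ -4.3938e+5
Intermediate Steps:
Q = -92/3 (Q = -⅓*92 = -92/3 ≈ -30.667)
Z(J) = 4*J² (Z(J) = (J + J)*(J + J) = (2*J)*(2*J) = 4*J²)
R(p) = -16 + p (R(p) = p - 4*(-2)² = p - 4*4 = p - 1*16 = p - 16 = -16 + p)
L(A, f) = -21 + A*f² (L(A, f) = (f*A)*f + (-16 - 5) = (A*f)*f - 21 = A*f² - 21 = -21 + A*f²)
32176 + L(Q, 124) = 32176 + (-21 - 92/3*124²) = 32176 + (-21 - 92/3*15376) = 32176 + (-21 - 1414592/3) = 32176 - 1414655/3 = -1318127/3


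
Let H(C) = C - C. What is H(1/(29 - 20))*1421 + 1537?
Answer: 1537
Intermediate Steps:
H(C) = 0
H(1/(29 - 20))*1421 + 1537 = 0*1421 + 1537 = 0 + 1537 = 1537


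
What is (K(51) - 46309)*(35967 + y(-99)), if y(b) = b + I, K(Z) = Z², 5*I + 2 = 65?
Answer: -7841346324/5 ≈ -1.5683e+9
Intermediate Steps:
I = 63/5 (I = -⅖ + (⅕)*65 = -⅖ + 13 = 63/5 ≈ 12.600)
y(b) = 63/5 + b (y(b) = b + 63/5 = 63/5 + b)
(K(51) - 46309)*(35967 + y(-99)) = (51² - 46309)*(35967 + (63/5 - 99)) = (2601 - 46309)*(35967 - 432/5) = -43708*179403/5 = -7841346324/5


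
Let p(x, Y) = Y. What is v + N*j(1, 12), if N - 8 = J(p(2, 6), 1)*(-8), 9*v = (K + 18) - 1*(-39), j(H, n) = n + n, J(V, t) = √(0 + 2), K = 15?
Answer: 200 - 192*√2 ≈ -71.529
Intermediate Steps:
J(V, t) = √2
j(H, n) = 2*n
v = 8 (v = ((15 + 18) - 1*(-39))/9 = (33 + 39)/9 = (⅑)*72 = 8)
N = 8 - 8*√2 (N = 8 + √2*(-8) = 8 - 8*√2 ≈ -3.3137)
v + N*j(1, 12) = 8 + (8 - 8*√2)*(2*12) = 8 + (8 - 8*√2)*24 = 8 + (192 - 192*√2) = 200 - 192*√2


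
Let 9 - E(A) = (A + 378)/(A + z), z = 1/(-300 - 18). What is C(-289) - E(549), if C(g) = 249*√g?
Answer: -1276443/174581 + 4233*I ≈ -7.3115 + 4233.0*I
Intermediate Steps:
z = -1/318 (z = 1/(-318) = -1/318 ≈ -0.0031447)
E(A) = 9 - (378 + A)/(-1/318 + A) (E(A) = 9 - (A + 378)/(A - 1/318) = 9 - (378 + A)/(-1/318 + A))
C(-289) - E(549) = 249*√(-289) - 3*(-40071 + 848*549)/(-1 + 318*549) = 249*(17*I) - 3*(-40071 + 465552)/(-1 + 174582) = 4233*I - 3*425481/174581 = 4233*I - 1*1276443/174581 = 4233*I - 1276443/174581 = -1276443/174581 + 4233*I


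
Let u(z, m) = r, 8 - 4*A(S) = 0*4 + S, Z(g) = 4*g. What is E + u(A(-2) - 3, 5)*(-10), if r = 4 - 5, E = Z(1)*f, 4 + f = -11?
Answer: -50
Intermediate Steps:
f = -15 (f = -4 - 11 = -15)
A(S) = 2 - S/4 (A(S) = 2 - (0*4 + S)/4 = 2 - (0 + S)/4 = 2 - S/4)
E = -60 (E = (4*1)*(-15) = 4*(-15) = -60)
r = -1
u(z, m) = -1
E + u(A(-2) - 3, 5)*(-10) = -60 - 1*(-10) = -60 + 10 = -50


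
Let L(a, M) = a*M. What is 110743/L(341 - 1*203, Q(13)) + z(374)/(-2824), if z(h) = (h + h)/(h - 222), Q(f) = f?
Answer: 5941858669/96258864 ≈ 61.728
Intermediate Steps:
z(h) = 2*h/(-222 + h) (z(h) = (2*h)/(-222 + h) = 2*h/(-222 + h))
L(a, M) = M*a
110743/L(341 - 1*203, Q(13)) + z(374)/(-2824) = 110743/((13*(341 - 1*203))) + (2*374/(-222 + 374))/(-2824) = 110743/((13*(341 - 203))) + (2*374/152)*(-1/2824) = 110743/((13*138)) + (2*374*(1/152))*(-1/2824) = 110743/1794 + (187/38)*(-1/2824) = 110743*(1/1794) - 187/107312 = 110743/1794 - 187/107312 = 5941858669/96258864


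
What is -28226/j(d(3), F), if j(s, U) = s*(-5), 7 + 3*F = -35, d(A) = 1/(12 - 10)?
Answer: 56452/5 ≈ 11290.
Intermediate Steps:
d(A) = ½ (d(A) = 1/2 = ½)
F = -14 (F = -7/3 + (⅓)*(-35) = -7/3 - 35/3 = -14)
j(s, U) = -5*s
-28226/j(d(3), F) = -28226/((-5*½)) = -28226/(-5/2) = -28226*(-⅖) = 56452/5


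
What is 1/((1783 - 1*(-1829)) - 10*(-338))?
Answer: 1/6992 ≈ 0.00014302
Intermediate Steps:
1/((1783 - 1*(-1829)) - 10*(-338)) = 1/((1783 + 1829) + 3380) = 1/(3612 + 3380) = 1/6992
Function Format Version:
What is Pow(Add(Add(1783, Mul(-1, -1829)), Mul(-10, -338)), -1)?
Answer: Rational(1, 6992) ≈ 0.00014302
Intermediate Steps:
Pow(Add(Add(1783, Mul(-1, -1829)), Mul(-10, -338)), -1) = Pow(Add(Add(1783, 1829), 3380), -1) = Pow(Add(3612, 3380), -1) = Pow(6992, -1) = Rational(1, 6992)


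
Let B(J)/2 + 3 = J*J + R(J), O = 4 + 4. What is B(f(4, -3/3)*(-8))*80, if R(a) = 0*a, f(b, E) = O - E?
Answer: 828960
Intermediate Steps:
O = 8
f(b, E) = 8 - E
R(a) = 0
B(J) = -6 + 2*J² (B(J) = -6 + 2*(J*J + 0) = -6 + 2*(J² + 0) = -6 + 2*J²)
B(f(4, -3/3)*(-8))*80 = (-6 + 2*((8 - (-3)/3)*(-8))²)*80 = (-6 + 2*((8 - 1*(-1))*(-8))²)*80 = (-6 + 2*((8 + 1)*(-8))²)*80 = (-6 + 2*(9*(-8))²)*80 = (-6 + 2*(-72)²)*80 = (-6 + 2*5184)*80 = (-6 + 10368)*80 = 10362*80 = 828960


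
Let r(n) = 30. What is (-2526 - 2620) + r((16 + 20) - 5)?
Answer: -5116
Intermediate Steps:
(-2526 - 2620) + r((16 + 20) - 5) = (-2526 - 2620) + 30 = -5146 + 30 = -5116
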